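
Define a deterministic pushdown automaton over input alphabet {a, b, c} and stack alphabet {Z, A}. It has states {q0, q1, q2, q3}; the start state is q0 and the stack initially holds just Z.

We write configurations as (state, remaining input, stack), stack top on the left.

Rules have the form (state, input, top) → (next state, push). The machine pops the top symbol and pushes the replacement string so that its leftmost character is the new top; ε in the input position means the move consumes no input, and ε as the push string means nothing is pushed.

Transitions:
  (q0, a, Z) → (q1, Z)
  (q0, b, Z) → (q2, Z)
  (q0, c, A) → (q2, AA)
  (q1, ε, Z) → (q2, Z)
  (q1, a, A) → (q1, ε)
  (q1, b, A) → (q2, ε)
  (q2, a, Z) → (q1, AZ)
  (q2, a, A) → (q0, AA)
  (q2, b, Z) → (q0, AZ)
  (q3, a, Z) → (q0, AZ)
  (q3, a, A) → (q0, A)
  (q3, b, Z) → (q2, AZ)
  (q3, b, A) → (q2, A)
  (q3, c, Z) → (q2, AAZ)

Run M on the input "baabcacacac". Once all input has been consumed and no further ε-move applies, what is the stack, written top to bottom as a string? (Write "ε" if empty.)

(q0, baabcacacac, Z) ⊢ (q2, aabcacacac, Z) ⊢ (q1, abcacacac, AZ) ⊢ (q1, bcacacac, Z) ⊢ (q2, bcacacac, Z) ⊢ (q0, cacacac, AZ) ⊢ (q2, acacac, AAZ) ⊢ (q0, cacac, AAAZ) ⊢ (q2, acac, AAAAZ) ⊢ (q0, cac, AAAAAZ) ⊢ (q2, ac, AAAAAAZ) ⊢ (q0, c, AAAAAAAZ) ⊢ (q2, ε, AAAAAAAAZ)
All input consumed in state q2 with stack AAAAAAAAZ.

AAAAAAAAZ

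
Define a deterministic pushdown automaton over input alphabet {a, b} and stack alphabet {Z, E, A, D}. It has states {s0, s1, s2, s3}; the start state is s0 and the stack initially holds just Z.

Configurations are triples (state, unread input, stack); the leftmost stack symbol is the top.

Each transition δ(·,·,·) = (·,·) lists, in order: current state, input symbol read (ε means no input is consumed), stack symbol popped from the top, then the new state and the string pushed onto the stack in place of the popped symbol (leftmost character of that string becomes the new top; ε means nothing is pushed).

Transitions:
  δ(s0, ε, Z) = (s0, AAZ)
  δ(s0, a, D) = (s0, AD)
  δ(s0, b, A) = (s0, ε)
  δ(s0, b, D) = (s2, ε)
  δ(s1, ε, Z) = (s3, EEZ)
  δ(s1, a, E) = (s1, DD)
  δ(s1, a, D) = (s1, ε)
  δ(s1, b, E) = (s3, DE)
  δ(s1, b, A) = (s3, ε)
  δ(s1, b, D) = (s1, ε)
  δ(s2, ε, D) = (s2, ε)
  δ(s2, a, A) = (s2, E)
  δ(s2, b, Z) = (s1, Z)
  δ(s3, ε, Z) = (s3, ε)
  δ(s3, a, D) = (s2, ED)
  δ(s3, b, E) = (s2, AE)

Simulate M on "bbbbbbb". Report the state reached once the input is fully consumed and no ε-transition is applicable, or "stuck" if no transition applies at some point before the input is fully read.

s0

(s0, bbbbbbb, Z)
  ε-move, top Z: go to s0, push AAZ → (s0, bbbbbbb, AAZ)
  read b, top A: go to s0, push ε → (s0, bbbbbb, AZ)
  read b, top A: go to s0, push ε → (s0, bbbbb, Z)
  ε-move, top Z: go to s0, push AAZ → (s0, bbbbb, AAZ)
  read b, top A: go to s0, push ε → (s0, bbbb, AZ)
  read b, top A: go to s0, push ε → (s0, bbb, Z)
  ε-move, top Z: go to s0, push AAZ → (s0, bbb, AAZ)
  read b, top A: go to s0, push ε → (s0, bb, AZ)
  read b, top A: go to s0, push ε → (s0, b, Z)
  ε-move, top Z: go to s0, push AAZ → (s0, b, AAZ)
  read b, top A: go to s0, push ε → (s0, ε, AZ)
All input consumed; M is in state s0.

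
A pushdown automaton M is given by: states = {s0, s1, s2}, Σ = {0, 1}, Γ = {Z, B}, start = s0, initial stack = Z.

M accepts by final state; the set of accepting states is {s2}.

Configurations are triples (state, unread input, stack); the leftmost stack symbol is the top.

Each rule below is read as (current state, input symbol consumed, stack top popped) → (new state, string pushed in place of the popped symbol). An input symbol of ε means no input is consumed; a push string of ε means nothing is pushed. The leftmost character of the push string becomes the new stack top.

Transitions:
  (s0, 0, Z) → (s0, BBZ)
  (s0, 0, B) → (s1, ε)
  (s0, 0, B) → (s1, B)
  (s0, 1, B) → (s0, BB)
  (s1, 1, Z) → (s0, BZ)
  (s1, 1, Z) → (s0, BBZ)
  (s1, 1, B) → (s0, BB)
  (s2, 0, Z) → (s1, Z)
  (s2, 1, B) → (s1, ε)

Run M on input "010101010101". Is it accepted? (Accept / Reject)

Reject

No computation consumes all input and reaches a final state.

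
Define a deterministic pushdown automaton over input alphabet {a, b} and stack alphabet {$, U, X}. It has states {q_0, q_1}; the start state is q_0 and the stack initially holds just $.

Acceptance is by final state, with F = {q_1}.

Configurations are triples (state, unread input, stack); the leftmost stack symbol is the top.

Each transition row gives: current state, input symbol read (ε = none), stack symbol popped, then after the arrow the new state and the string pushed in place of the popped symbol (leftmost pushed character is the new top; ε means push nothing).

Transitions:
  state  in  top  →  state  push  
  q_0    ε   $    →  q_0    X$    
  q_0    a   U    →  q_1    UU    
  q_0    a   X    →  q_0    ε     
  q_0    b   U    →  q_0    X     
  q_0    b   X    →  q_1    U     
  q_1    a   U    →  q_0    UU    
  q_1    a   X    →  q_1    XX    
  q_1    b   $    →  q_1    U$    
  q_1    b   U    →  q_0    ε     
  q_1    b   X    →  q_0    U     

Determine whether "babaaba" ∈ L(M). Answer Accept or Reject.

(q_0, babaaba, $)
  ε-move, top $: go to q_0, push X$ → (q_0, babaaba, X$)
  read b, top X: go to q_1, push U → (q_1, abaaba, U$)
  read a, top U: go to q_0, push UU → (q_0, baaba, UU$)
  read b, top U: go to q_0, push X → (q_0, aaba, XU$)
  read a, top X: go to q_0, push ε → (q_0, aba, U$)
  read a, top U: go to q_1, push UU → (q_1, ba, UU$)
  read b, top U: go to q_0, push ε → (q_0, a, U$)
  read a, top U: go to q_1, push UU → (q_1, ε, UU$)
All input consumed; state q_1 ∈ F.

Accept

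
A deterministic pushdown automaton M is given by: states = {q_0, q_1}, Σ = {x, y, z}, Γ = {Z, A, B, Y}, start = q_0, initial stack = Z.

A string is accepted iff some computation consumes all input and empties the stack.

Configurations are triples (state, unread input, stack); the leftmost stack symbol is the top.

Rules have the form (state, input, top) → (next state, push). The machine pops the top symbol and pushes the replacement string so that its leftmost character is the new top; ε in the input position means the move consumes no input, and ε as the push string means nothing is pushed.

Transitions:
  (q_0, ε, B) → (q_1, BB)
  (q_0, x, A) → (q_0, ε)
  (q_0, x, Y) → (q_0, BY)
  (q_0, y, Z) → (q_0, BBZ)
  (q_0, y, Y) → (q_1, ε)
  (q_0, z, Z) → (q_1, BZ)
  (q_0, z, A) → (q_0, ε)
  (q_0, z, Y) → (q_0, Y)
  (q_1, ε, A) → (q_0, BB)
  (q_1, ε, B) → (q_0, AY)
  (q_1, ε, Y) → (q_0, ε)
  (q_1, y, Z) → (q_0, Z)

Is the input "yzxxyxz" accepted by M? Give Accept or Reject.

Reject

(q_0, yzxxyxz, Z) ⊢ (q_0, zxxyxz, BBZ) ⊢ (q_1, zxxyxz, BBBZ) ⊢ (q_0, zxxyxz, AYBBZ) ⊢ (q_0, xxyxz, YBBZ) ⊢ (q_0, xyxz, BYBBZ) ⊢ (q_1, xyxz, BBYBBZ) ⊢ (q_0, xyxz, AYBYBBZ) ⊢ (q_0, yxz, YBYBBZ) ⊢ (q_1, xz, BYBBZ) ⊢ (q_0, xz, AYYBBZ) ⊢ (q_0, z, YYBBZ) ⊢ (q_0, ε, YYBBZ)
All input consumed; stack is YYBBZ, not empty, and no further ε-move applies.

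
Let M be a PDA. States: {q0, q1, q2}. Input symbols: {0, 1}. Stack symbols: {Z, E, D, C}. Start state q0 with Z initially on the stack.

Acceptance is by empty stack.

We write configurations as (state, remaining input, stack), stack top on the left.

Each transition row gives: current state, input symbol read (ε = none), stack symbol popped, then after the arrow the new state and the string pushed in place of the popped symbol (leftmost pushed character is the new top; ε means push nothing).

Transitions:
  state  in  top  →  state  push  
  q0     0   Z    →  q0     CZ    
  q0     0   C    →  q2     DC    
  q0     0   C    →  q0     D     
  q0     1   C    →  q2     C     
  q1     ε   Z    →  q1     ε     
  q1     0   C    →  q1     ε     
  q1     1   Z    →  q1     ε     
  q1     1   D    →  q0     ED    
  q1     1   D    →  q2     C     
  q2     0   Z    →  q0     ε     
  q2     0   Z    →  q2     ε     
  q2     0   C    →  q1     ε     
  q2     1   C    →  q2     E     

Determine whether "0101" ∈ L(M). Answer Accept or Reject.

Accept

One accepting computation: (q0, 0101, Z) ⊢ (q0, 101, CZ) ⊢ (q2, 01, CZ) ⊢ (q1, 1, Z) ⊢ (q1, ε, ε)
All input consumed and the stack is empty.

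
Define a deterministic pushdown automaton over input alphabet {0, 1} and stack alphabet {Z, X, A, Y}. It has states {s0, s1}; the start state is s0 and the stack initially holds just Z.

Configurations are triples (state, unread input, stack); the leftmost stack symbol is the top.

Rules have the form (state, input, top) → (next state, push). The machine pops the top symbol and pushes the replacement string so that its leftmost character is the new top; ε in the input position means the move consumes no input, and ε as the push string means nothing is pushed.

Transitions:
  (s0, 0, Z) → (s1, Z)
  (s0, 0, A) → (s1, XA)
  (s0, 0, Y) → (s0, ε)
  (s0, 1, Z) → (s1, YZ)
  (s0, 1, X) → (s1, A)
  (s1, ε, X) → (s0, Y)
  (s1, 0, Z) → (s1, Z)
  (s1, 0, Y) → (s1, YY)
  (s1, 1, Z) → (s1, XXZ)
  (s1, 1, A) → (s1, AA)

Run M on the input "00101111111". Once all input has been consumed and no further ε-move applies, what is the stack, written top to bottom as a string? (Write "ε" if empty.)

AAAAAAAZ

(s0, 00101111111, Z)
  read 0, top Z: go to s1, push Z → (s1, 0101111111, Z)
  read 0, top Z: go to s1, push Z → (s1, 101111111, Z)
  read 1, top Z: go to s1, push XXZ → (s1, 01111111, XXZ)
  ε-move, top X: go to s0, push Y → (s0, 01111111, YXZ)
  read 0, top Y: go to s0, push ε → (s0, 1111111, XZ)
  read 1, top X: go to s1, push A → (s1, 111111, AZ)
  read 1, top A: go to s1, push AA → (s1, 11111, AAZ)
  read 1, top A: go to s1, push AA → (s1, 1111, AAAZ)
  read 1, top A: go to s1, push AA → (s1, 111, AAAAZ)
  read 1, top A: go to s1, push AA → (s1, 11, AAAAAZ)
  read 1, top A: go to s1, push AA → (s1, 1, AAAAAAZ)
  read 1, top A: go to s1, push AA → (s1, ε, AAAAAAAZ)
All input consumed in state s1 with stack AAAAAAAZ.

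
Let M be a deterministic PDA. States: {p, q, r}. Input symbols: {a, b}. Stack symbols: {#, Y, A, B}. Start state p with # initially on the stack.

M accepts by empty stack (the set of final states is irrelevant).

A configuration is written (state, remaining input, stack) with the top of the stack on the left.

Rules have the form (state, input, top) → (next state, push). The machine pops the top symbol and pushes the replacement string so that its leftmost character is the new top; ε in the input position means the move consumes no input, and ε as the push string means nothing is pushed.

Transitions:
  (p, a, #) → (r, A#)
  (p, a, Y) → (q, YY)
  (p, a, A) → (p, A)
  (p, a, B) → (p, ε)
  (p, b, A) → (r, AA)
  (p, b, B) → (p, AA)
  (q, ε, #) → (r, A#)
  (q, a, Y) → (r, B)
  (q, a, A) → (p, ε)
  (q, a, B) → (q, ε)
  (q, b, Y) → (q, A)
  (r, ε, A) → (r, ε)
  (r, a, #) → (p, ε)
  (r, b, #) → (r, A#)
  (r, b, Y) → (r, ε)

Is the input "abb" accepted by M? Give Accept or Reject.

(p, abb, #)
  read a, top #: go to r, push A# → (r, bb, A#)
  ε-move, top A: go to r, push ε → (r, bb, #)
  read b, top #: go to r, push A# → (r, b, A#)
  ε-move, top A: go to r, push ε → (r, b, #)
  read b, top #: go to r, push A# → (r, ε, A#)
  ε-move, top A: go to r, push ε → (r, ε, #)
All input consumed; stack is #, not empty, and no further ε-move applies.

Reject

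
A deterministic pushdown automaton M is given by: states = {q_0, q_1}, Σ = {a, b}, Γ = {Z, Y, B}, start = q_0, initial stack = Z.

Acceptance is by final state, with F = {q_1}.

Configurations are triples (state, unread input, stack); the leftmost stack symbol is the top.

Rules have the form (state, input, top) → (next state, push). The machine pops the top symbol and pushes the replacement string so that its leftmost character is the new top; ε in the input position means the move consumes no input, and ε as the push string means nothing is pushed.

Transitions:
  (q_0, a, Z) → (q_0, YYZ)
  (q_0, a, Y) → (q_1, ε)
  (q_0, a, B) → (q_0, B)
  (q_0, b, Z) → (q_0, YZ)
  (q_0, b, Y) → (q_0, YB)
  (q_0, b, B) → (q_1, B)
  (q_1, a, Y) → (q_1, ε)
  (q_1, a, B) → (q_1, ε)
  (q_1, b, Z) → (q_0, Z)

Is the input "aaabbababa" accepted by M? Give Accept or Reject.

Accept

(q_0, aaabbababa, Z) ⊢ (q_0, aabbababa, YYZ) ⊢ (q_1, abbababa, YZ) ⊢ (q_1, bbababa, Z) ⊢ (q_0, bababa, Z) ⊢ (q_0, ababa, YZ) ⊢ (q_1, baba, Z) ⊢ (q_0, aba, Z) ⊢ (q_0, ba, YYZ) ⊢ (q_0, a, YBYZ) ⊢ (q_1, ε, BYZ)
All input consumed; state q_1 ∈ F.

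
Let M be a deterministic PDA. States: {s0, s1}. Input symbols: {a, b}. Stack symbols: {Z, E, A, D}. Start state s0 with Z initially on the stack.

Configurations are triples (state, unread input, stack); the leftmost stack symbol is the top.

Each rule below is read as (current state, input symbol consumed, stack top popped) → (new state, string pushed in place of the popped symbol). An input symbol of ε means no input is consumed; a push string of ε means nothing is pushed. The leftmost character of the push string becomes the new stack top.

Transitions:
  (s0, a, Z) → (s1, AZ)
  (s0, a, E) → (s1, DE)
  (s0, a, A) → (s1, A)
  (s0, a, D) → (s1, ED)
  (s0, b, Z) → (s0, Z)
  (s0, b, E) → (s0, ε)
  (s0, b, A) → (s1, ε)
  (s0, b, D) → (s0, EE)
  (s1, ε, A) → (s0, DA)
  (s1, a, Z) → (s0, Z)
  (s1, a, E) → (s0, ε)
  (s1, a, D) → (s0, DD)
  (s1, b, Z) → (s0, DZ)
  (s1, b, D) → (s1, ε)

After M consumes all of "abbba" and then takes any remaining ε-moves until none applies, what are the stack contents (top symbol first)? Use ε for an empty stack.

(s0, abbba, Z)
  read a, top Z: go to s1, push AZ → (s1, bbba, AZ)
  ε-move, top A: go to s0, push DA → (s0, bbba, DAZ)
  read b, top D: go to s0, push EE → (s0, bba, EEAZ)
  read b, top E: go to s0, push ε → (s0, ba, EAZ)
  read b, top E: go to s0, push ε → (s0, a, AZ)
  read a, top A: go to s1, push A → (s1, ε, AZ)
  ε-move, top A: go to s0, push DA → (s0, ε, DAZ)
All input consumed in state s0 with stack DAZ.

DAZ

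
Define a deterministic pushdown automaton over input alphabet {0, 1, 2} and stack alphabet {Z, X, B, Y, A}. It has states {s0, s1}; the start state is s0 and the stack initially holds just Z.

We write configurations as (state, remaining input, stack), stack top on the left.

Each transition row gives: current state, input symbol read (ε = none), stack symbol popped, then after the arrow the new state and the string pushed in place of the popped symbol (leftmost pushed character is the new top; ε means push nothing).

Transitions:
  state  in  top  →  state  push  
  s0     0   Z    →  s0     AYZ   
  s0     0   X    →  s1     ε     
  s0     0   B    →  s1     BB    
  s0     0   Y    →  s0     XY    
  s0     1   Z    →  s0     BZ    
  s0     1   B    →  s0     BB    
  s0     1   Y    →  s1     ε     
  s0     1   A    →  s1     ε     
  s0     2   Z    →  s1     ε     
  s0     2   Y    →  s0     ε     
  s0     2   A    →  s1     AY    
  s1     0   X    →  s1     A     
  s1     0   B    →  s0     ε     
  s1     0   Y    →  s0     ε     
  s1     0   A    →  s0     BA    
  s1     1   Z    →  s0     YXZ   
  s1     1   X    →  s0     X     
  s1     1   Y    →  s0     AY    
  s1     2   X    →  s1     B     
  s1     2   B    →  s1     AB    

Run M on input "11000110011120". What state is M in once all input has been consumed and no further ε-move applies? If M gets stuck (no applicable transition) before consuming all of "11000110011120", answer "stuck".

(s0, 11000110011120, Z)
  read 1, top Z: go to s0, push BZ → (s0, 1000110011120, BZ)
  read 1, top B: go to s0, push BB → (s0, 000110011120, BBZ)
  read 0, top B: go to s1, push BB → (s1, 00110011120, BBBZ)
  read 0, top B: go to s0, push ε → (s0, 0110011120, BBZ)
  read 0, top B: go to s1, push BB → (s1, 110011120, BBBZ)
No transition for (s1, 1, top B); M blocks with input 110011120 remaining.

stuck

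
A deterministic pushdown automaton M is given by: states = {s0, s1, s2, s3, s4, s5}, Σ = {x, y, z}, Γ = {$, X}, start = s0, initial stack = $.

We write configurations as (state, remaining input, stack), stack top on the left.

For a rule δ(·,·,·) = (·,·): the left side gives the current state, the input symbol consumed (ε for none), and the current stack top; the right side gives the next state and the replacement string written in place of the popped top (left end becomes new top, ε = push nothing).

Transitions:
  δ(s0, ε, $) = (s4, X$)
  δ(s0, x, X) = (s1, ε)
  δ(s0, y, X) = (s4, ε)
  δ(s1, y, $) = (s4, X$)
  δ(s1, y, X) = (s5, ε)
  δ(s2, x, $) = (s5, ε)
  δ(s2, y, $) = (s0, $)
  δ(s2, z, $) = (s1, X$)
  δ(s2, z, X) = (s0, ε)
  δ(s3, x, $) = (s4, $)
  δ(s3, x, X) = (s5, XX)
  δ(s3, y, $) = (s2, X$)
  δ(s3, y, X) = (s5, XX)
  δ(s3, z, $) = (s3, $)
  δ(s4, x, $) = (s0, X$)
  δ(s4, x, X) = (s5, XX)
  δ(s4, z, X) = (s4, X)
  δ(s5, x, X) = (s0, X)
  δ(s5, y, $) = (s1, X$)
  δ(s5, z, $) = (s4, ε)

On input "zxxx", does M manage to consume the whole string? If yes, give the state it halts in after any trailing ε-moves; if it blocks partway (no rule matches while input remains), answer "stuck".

s1

(s0, zxxx, $) ⊢ (s4, zxxx, X$) ⊢ (s4, xxx, X$) ⊢ (s5, xx, XX$) ⊢ (s0, x, XX$) ⊢ (s1, ε, X$)
All input consumed; M is in state s1.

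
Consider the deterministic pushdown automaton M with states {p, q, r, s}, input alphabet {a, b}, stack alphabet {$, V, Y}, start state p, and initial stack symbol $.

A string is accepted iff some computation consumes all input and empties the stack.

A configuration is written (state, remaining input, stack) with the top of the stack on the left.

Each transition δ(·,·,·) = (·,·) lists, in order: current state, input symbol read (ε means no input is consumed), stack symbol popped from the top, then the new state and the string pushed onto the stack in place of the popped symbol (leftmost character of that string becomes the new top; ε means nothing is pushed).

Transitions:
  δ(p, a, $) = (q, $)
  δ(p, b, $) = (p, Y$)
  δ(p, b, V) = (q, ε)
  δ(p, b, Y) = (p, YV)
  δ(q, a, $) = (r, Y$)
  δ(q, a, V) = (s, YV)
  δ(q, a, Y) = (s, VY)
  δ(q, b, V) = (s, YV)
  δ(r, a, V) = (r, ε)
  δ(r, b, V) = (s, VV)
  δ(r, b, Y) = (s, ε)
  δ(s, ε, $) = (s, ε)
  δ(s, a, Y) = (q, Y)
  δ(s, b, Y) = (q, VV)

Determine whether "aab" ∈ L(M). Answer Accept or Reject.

Accept

(p, aab, $)
  read a, top $: go to q, push $ → (q, ab, $)
  read a, top $: go to r, push Y$ → (r, b, Y$)
  read b, top Y: go to s, push ε → (s, ε, $)
  ε-move, top $: go to s, push ε → (s, ε, ε)
All input consumed and the stack is empty.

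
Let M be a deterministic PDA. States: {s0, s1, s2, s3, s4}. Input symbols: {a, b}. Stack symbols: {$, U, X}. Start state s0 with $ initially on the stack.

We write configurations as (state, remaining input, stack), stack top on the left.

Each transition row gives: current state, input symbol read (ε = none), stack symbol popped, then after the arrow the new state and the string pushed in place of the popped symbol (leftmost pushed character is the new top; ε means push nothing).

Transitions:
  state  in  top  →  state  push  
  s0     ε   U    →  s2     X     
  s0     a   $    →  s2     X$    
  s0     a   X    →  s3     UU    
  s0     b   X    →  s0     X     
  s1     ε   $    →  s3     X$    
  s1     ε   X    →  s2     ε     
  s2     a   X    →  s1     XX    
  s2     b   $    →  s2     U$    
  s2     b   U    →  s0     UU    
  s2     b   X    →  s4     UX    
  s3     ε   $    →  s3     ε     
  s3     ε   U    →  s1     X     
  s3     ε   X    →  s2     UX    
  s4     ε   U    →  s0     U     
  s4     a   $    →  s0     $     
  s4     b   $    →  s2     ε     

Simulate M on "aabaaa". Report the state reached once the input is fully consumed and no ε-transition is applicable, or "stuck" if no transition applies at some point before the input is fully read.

(s0, aabaaa, $)
  read a, top $: go to s2, push X$ → (s2, abaaa, X$)
  read a, top X: go to s1, push XX → (s1, baaa, XX$)
  ε-move, top X: go to s2, push ε → (s2, baaa, X$)
  read b, top X: go to s4, push UX → (s4, aaa, UX$)
  ε-move, top U: go to s0, push U → (s0, aaa, UX$)
  ε-move, top U: go to s2, push X → (s2, aaa, XX$)
  read a, top X: go to s1, push XX → (s1, aa, XXX$)
  ε-move, top X: go to s2, push ε → (s2, aa, XX$)
  read a, top X: go to s1, push XX → (s1, a, XXX$)
  ε-move, top X: go to s2, push ε → (s2, a, XX$)
  read a, top X: go to s1, push XX → (s1, ε, XXX$)
  ε-move, top X: go to s2, push ε → (s2, ε, XX$)
All input consumed; M is in state s2.

s2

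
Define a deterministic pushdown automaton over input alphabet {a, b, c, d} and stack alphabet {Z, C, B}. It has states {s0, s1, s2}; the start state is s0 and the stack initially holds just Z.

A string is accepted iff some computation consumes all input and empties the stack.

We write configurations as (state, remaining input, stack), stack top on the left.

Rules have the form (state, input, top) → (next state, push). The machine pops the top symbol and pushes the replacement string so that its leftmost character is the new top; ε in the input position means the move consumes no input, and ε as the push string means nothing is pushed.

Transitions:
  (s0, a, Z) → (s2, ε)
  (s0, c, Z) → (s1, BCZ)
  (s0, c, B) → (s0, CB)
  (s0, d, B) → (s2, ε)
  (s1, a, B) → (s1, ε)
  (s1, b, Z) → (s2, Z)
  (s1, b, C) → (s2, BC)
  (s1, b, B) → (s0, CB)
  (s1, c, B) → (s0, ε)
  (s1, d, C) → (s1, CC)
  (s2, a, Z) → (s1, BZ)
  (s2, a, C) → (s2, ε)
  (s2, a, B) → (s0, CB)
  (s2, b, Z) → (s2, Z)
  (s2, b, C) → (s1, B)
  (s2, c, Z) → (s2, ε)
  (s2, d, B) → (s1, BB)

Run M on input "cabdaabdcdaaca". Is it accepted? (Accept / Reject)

(s0, cabdaabdcdaaca, Z)
  read c, top Z: go to s1, push BCZ → (s1, abdaabdcdaaca, BCZ)
  read a, top B: go to s1, push ε → (s1, bdaabdcdaaca, CZ)
  read b, top C: go to s2, push BC → (s2, daabdcdaaca, BCZ)
  read d, top B: go to s1, push BB → (s1, aabdcdaaca, BBCZ)
  read a, top B: go to s1, push ε → (s1, abdcdaaca, BCZ)
  read a, top B: go to s1, push ε → (s1, bdcdaaca, CZ)
  read b, top C: go to s2, push BC → (s2, dcdaaca, BCZ)
  read d, top B: go to s1, push BB → (s1, cdaaca, BBCZ)
  read c, top B: go to s0, push ε → (s0, daaca, BCZ)
  read d, top B: go to s2, push ε → (s2, aaca, CZ)
  read a, top C: go to s2, push ε → (s2, aca, Z)
  read a, top Z: go to s1, push BZ → (s1, ca, BZ)
  read c, top B: go to s0, push ε → (s0, a, Z)
  read a, top Z: go to s2, push ε → (s2, ε, ε)
All input consumed and the stack is empty.

Accept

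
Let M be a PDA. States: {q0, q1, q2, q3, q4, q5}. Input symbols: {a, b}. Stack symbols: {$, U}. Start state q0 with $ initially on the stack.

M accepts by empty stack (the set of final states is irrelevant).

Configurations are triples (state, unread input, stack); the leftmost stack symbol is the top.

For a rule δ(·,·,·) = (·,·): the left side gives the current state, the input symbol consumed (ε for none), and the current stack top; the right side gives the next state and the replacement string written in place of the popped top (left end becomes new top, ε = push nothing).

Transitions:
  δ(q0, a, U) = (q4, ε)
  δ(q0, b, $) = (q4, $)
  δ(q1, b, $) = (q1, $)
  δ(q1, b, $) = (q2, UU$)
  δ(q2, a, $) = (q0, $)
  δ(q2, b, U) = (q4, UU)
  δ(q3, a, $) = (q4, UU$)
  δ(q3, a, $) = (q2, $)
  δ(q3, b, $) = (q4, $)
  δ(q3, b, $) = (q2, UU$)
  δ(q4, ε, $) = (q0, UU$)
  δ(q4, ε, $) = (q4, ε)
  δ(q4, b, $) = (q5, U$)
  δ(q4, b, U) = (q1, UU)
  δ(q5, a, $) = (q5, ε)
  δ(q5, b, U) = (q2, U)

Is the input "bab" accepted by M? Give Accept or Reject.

No computation consumes all input and empties the stack.

Reject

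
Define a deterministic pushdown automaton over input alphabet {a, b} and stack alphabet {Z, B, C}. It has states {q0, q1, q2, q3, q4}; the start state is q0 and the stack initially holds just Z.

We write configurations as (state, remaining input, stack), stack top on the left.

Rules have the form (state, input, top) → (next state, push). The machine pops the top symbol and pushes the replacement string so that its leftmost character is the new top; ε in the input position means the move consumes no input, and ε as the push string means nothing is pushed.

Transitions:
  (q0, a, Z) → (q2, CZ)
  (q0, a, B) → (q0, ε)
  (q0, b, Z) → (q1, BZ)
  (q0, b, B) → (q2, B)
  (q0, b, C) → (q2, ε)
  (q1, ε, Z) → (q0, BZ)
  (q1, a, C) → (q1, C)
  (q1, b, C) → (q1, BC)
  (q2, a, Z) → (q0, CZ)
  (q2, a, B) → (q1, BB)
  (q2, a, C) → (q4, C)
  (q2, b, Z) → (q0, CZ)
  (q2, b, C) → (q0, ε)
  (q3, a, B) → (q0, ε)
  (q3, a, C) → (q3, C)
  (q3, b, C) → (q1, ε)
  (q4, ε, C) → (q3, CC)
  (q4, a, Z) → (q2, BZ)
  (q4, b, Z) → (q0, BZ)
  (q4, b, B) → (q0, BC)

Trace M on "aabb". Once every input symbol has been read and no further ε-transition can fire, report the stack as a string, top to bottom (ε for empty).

BCZ

(q0, aabb, Z)
  read a, top Z: go to q2, push CZ → (q2, abb, CZ)
  read a, top C: go to q4, push C → (q4, bb, CZ)
  ε-move, top C: go to q3, push CC → (q3, bb, CCZ)
  read b, top C: go to q1, push ε → (q1, b, CZ)
  read b, top C: go to q1, push BC → (q1, ε, BCZ)
All input consumed in state q1 with stack BCZ.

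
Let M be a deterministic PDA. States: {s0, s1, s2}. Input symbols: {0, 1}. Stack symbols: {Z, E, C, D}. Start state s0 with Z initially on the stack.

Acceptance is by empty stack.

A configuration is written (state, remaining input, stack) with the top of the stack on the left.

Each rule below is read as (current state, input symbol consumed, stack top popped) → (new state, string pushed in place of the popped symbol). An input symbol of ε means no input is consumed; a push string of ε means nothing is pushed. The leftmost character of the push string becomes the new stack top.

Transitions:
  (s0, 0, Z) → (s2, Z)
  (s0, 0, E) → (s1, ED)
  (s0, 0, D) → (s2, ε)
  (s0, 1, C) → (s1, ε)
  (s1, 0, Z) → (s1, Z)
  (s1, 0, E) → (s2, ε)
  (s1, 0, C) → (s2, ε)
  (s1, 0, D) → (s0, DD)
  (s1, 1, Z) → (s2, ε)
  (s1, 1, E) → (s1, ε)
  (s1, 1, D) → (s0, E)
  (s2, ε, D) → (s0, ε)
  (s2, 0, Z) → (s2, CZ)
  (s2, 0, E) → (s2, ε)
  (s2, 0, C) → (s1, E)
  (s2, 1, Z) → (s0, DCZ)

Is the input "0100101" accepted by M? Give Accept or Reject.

Accept

(s0, 0100101, Z)
  read 0, top Z: go to s2, push Z → (s2, 100101, Z)
  read 1, top Z: go to s0, push DCZ → (s0, 00101, DCZ)
  read 0, top D: go to s2, push ε → (s2, 0101, CZ)
  read 0, top C: go to s1, push E → (s1, 101, EZ)
  read 1, top E: go to s1, push ε → (s1, 01, Z)
  read 0, top Z: go to s1, push Z → (s1, 1, Z)
  read 1, top Z: go to s2, push ε → (s2, ε, ε)
All input consumed and the stack is empty.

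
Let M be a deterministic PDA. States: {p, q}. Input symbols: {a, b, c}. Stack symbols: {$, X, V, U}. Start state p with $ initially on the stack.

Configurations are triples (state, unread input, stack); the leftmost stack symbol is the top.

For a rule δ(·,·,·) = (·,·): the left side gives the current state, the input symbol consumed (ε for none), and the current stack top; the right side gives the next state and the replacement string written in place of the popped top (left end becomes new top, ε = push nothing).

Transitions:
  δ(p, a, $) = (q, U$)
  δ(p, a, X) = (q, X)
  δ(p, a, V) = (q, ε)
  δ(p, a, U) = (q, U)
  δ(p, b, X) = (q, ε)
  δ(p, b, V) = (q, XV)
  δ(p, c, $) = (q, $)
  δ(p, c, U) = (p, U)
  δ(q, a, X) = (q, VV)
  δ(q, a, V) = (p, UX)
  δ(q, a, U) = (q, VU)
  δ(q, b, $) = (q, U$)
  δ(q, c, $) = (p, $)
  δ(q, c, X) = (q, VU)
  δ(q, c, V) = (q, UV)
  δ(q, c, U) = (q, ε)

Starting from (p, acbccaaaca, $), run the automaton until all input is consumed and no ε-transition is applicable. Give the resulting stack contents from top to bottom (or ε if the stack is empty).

UXU$

(p, acbccaaaca, $)
  read a, top $: go to q, push U$ → (q, cbccaaaca, U$)
  read c, top U: go to q, push ε → (q, bccaaaca, $)
  read b, top $: go to q, push U$ → (q, ccaaaca, U$)
  read c, top U: go to q, push ε → (q, caaaca, $)
  read c, top $: go to p, push $ → (p, aaaca, $)
  read a, top $: go to q, push U$ → (q, aaca, U$)
  read a, top U: go to q, push VU → (q, aca, VU$)
  read a, top V: go to p, push UX → (p, ca, UXU$)
  read c, top U: go to p, push U → (p, a, UXU$)
  read a, top U: go to q, push U → (q, ε, UXU$)
All input consumed in state q with stack UXU$.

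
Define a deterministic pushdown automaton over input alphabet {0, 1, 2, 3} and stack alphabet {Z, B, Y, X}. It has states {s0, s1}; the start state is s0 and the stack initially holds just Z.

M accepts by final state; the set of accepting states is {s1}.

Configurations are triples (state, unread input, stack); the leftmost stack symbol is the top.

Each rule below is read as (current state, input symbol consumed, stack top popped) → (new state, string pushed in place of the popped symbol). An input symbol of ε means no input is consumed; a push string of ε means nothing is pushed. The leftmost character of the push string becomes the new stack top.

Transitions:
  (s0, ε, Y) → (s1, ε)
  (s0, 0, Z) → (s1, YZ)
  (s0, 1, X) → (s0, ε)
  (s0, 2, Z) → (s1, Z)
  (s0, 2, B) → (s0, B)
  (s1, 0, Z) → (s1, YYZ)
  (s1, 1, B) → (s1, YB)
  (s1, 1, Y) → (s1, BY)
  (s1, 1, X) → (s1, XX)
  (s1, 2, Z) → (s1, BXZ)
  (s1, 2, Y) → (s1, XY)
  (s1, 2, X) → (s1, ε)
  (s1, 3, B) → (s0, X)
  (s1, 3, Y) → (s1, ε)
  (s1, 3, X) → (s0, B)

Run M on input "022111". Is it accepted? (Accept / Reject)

Accept

(s0, 022111, Z)
  read 0, top Z: go to s1, push YZ → (s1, 22111, YZ)
  read 2, top Y: go to s1, push XY → (s1, 2111, XYZ)
  read 2, top X: go to s1, push ε → (s1, 111, YZ)
  read 1, top Y: go to s1, push BY → (s1, 11, BYZ)
  read 1, top B: go to s1, push YB → (s1, 1, YBYZ)
  read 1, top Y: go to s1, push BY → (s1, ε, BYBYZ)
All input consumed; state s1 ∈ F.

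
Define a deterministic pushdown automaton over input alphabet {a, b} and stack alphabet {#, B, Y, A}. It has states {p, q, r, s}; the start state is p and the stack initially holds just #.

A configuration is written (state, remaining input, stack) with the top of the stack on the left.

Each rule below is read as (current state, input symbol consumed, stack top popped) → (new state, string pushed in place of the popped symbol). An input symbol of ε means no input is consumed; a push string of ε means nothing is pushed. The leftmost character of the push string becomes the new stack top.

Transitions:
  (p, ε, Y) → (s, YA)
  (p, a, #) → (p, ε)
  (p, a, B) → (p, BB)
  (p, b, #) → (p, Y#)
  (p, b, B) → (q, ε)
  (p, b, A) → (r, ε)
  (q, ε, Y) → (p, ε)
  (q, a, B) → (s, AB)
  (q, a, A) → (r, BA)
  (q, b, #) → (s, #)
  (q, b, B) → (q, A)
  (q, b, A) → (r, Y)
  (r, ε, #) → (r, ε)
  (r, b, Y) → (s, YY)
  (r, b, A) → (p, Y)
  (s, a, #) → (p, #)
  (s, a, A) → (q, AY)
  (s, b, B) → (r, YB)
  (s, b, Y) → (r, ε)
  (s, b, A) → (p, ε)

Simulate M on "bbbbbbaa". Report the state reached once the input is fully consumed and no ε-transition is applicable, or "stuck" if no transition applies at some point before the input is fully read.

stuck

(p, bbbbbbaa, #) ⊢ (p, bbbbbaa, Y#) ⊢ (s, bbbbbaa, YA#) ⊢ (r, bbbbaa, A#) ⊢ (p, bbbaa, Y#) ⊢ (s, bbbaa, YA#) ⊢ (r, bbaa, A#) ⊢ (p, baa, Y#) ⊢ (s, baa, YA#) ⊢ (r, aa, A#)
No transition for (r, a, top A); M blocks with input aa remaining.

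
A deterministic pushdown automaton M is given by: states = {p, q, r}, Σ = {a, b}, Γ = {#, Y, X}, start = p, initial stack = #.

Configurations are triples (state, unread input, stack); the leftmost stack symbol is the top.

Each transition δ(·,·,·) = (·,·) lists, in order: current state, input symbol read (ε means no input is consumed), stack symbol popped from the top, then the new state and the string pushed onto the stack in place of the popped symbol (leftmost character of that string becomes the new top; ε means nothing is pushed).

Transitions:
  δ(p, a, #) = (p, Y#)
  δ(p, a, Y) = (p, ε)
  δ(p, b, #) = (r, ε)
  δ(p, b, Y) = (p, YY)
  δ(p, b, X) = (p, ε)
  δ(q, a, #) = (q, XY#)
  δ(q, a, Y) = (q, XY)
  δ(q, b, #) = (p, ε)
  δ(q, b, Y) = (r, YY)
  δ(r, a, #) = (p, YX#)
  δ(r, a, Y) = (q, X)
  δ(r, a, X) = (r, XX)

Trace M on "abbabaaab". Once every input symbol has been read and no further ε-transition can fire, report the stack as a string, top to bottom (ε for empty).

ε

(p, abbabaaab, #) ⊢ (p, bbabaaab, Y#) ⊢ (p, babaaab, YY#) ⊢ (p, abaaab, YYY#) ⊢ (p, baaab, YY#) ⊢ (p, aaab, YYY#) ⊢ (p, aab, YY#) ⊢ (p, ab, Y#) ⊢ (p, b, #) ⊢ (r, ε, ε)
All input consumed in state r with stack ε.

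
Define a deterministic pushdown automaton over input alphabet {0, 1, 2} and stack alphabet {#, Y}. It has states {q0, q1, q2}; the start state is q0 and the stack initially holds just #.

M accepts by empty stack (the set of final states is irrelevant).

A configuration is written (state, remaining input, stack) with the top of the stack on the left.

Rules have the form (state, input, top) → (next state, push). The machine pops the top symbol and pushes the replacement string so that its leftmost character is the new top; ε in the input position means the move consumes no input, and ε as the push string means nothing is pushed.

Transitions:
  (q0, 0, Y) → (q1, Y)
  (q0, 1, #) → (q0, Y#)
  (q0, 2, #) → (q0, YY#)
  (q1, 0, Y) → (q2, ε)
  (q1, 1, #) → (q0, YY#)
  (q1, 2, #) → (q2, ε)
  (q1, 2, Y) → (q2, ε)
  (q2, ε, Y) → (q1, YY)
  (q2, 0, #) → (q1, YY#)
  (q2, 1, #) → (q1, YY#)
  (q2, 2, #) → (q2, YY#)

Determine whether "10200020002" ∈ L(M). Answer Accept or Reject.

Reject

(q0, 10200020002, #)
  read 1, top #: go to q0, push Y# → (q0, 0200020002, Y#)
  read 0, top Y: go to q1, push Y → (q1, 200020002, Y#)
  read 2, top Y: go to q2, push ε → (q2, 00020002, #)
  read 0, top #: go to q1, push YY# → (q1, 0020002, YY#)
  read 0, top Y: go to q2, push ε → (q2, 020002, Y#)
  ε-move, top Y: go to q1, push YY → (q1, 020002, YY#)
  read 0, top Y: go to q2, push ε → (q2, 20002, Y#)
  ε-move, top Y: go to q1, push YY → (q1, 20002, YY#)
  read 2, top Y: go to q2, push ε → (q2, 0002, Y#)
  ε-move, top Y: go to q1, push YY → (q1, 0002, YY#)
  read 0, top Y: go to q2, push ε → (q2, 002, Y#)
  ε-move, top Y: go to q1, push YY → (q1, 002, YY#)
  read 0, top Y: go to q2, push ε → (q2, 02, Y#)
  ε-move, top Y: go to q1, push YY → (q1, 02, YY#)
  read 0, top Y: go to q2, push ε → (q2, 2, Y#)
  ε-move, top Y: go to q1, push YY → (q1, 2, YY#)
  read 2, top Y: go to q2, push ε → (q2, ε, Y#)
  ε-move, top Y: go to q1, push YY → (q1, ε, YY#)
All input consumed; stack is YY#, not empty, and no further ε-move applies.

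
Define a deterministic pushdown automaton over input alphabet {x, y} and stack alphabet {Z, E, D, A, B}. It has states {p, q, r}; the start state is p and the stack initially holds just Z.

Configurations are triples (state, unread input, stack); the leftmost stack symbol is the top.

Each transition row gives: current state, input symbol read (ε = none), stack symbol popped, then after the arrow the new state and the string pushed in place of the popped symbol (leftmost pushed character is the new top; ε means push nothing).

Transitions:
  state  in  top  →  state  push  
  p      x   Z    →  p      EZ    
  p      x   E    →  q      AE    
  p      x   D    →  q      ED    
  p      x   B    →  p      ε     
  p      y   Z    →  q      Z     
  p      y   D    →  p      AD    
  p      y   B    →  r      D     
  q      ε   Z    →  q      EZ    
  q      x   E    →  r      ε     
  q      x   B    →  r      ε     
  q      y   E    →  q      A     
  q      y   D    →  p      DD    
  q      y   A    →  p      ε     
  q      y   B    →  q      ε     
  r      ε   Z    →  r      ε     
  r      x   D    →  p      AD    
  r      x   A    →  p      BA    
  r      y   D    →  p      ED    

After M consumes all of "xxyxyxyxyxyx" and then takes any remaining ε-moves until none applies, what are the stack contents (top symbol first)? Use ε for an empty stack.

(p, xxyxyxyxyxyx, Z) ⊢ (p, xyxyxyxyxyx, EZ) ⊢ (q, yxyxyxyxyx, AEZ) ⊢ (p, xyxyxyxyx, EZ) ⊢ (q, yxyxyxyx, AEZ) ⊢ (p, xyxyxyx, EZ) ⊢ (q, yxyxyx, AEZ) ⊢ (p, xyxyx, EZ) ⊢ (q, yxyx, AEZ) ⊢ (p, xyx, EZ) ⊢ (q, yx, AEZ) ⊢ (p, x, EZ) ⊢ (q, ε, AEZ)
All input consumed in state q with stack AEZ.

AEZ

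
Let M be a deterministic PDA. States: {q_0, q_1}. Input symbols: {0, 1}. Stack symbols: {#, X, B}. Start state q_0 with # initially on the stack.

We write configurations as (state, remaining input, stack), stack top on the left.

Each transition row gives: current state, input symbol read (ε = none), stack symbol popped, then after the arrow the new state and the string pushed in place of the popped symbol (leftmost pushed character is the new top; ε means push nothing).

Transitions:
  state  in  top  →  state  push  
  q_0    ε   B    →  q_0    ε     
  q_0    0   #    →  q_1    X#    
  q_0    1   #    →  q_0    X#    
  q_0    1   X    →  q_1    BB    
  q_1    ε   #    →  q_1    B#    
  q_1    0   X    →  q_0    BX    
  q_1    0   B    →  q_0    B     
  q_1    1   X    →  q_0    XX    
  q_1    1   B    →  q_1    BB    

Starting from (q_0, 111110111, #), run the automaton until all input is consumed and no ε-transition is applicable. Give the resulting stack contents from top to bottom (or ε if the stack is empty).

(q_0, 111110111, #)
  read 1, top #: go to q_0, push X# → (q_0, 11110111, X#)
  read 1, top X: go to q_1, push BB → (q_1, 1110111, BB#)
  read 1, top B: go to q_1, push BB → (q_1, 110111, BBB#)
  read 1, top B: go to q_1, push BB → (q_1, 10111, BBBB#)
  read 1, top B: go to q_1, push BB → (q_1, 0111, BBBBB#)
  read 0, top B: go to q_0, push B → (q_0, 111, BBBBB#)
  ε-move, top B: go to q_0, push ε → (q_0, 111, BBBB#)
  ε-move, top B: go to q_0, push ε → (q_0, 111, BBB#)
  ε-move, top B: go to q_0, push ε → (q_0, 111, BB#)
  ε-move, top B: go to q_0, push ε → (q_0, 111, B#)
  ε-move, top B: go to q_0, push ε → (q_0, 111, #)
  read 1, top #: go to q_0, push X# → (q_0, 11, X#)
  read 1, top X: go to q_1, push BB → (q_1, 1, BB#)
  read 1, top B: go to q_1, push BB → (q_1, ε, BBB#)
All input consumed in state q_1 with stack BBB#.

BBB#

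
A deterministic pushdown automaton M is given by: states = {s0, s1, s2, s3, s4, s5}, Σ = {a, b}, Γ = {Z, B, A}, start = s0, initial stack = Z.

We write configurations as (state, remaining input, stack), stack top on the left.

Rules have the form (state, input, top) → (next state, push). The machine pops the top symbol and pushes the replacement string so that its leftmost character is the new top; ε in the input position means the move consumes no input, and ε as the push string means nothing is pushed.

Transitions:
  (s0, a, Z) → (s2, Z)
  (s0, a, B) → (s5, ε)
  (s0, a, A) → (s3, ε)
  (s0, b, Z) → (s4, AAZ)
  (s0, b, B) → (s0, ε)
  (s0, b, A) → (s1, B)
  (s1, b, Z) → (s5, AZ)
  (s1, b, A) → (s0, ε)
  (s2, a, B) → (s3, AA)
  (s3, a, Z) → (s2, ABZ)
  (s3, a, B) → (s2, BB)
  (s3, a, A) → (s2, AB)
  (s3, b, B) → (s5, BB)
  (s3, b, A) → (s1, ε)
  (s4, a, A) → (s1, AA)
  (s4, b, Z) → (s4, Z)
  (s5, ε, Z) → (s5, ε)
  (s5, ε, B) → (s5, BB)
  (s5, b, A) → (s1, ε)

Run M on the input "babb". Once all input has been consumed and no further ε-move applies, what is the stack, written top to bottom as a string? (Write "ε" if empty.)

(s0, babb, Z)
  read b, top Z: go to s4, push AAZ → (s4, abb, AAZ)
  read a, top A: go to s1, push AA → (s1, bb, AAAZ)
  read b, top A: go to s0, push ε → (s0, b, AAZ)
  read b, top A: go to s1, push B → (s1, ε, BAZ)
All input consumed in state s1 with stack BAZ.

BAZ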